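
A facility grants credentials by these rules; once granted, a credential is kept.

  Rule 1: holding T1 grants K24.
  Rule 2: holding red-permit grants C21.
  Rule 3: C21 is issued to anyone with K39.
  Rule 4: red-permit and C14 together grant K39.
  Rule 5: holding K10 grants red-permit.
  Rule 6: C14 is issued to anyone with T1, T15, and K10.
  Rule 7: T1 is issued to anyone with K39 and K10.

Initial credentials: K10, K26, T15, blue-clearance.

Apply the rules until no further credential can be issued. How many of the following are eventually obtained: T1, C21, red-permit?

Holding K10 grants red-permit (Rule 5).
Holding red-permit grants C21 (Rule 2).
T1 would need K39 and K10 (Rule 7), but K39 is never granted.
C21: reached.
red-permit: reached.
Reached: C21 and red-permit — 2 of the 3.

2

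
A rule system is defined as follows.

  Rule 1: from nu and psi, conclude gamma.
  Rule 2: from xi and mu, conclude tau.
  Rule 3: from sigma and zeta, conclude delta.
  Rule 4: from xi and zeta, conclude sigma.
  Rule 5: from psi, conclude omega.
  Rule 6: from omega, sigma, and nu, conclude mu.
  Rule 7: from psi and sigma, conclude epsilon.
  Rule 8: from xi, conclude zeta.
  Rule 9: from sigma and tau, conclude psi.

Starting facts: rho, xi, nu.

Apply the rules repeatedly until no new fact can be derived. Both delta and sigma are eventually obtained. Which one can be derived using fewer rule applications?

sigma: From xi, Rule 8 gives zeta. xi and zeta hold, so sigma follows (Rule 4). [2 rule applications]
delta: xi holds, so zeta follows (Rule 8). From xi and zeta, Rule 4 gives sigma. sigma and zeta hold, so delta follows (Rule 3). [3 rule applications]
sigma needs fewer.

sigma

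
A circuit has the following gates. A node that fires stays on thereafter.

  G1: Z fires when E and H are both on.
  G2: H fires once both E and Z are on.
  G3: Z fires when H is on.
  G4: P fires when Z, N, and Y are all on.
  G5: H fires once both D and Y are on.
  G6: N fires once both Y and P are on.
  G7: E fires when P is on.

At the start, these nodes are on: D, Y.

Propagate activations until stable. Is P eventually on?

P would need Z, N, and Y (G4), but N never turns on.

No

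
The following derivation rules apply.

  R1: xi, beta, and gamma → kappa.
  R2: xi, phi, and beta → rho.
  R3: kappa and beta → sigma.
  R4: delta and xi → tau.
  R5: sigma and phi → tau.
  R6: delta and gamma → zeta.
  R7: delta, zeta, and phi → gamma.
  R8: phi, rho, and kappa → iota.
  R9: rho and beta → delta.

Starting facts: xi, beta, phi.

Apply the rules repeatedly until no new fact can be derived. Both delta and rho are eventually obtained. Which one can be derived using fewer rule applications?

rho

rho: xi, phi, and beta hold, so rho follows (R2). [1 rule application]
delta: From xi, phi, and beta, R2 gives rho. rho and beta hold, so delta follows (R9). [2 rule applications]
rho needs fewer.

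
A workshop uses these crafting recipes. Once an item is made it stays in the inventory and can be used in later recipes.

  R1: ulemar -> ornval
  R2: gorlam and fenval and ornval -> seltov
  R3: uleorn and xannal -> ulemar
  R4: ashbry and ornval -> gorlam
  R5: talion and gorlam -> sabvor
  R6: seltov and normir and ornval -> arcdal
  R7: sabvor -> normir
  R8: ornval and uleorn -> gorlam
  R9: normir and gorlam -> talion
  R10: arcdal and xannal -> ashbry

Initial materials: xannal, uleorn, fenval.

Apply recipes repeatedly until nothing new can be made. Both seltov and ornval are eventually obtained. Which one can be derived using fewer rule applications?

ornval

ornval: uleorn and xannal -> ulemar (R3). Using R1, ulemar makes ornval. [2 rule applications]
seltov: Using R3, uleorn and xannal make ulemar. ulemar -> ornval (R1). ornval and uleorn -> gorlam (R8). gorlam and fenval and ornval -> seltov (R2). [4 rule applications]
ornval needs fewer.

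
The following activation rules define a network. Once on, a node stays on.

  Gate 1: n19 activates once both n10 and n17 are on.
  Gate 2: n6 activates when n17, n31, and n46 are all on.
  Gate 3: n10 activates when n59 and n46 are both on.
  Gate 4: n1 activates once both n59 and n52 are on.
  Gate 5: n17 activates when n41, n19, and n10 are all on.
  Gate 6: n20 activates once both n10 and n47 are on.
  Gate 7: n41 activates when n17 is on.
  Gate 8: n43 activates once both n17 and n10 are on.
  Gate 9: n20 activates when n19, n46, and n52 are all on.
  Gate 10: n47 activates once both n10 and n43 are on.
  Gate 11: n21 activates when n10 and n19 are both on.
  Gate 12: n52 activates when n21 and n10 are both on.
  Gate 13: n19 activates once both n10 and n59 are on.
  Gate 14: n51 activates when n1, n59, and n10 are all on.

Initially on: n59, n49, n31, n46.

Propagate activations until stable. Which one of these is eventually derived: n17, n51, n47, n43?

n59 and n46 are on, so n10 activates (Gate 3).
Gate 13: n10 and n59 on → n19 on.
Gate 11: n10 and n19 on → n21 on.
Gate 12: n21 and n10 on → n52 on.
n59 and n52 are on, so n1 activates (Gate 4).
Gate 14: n1, n59, and n10 on → n51 on.
n47 would need n10 and n43 (Gate 10), but n43 never turns on. n43 would need n17 and n10 (Gate 8), but n17 never turns on. n17 would need n41, n19, and n10 (Gate 5), but n41 never turns on.

n51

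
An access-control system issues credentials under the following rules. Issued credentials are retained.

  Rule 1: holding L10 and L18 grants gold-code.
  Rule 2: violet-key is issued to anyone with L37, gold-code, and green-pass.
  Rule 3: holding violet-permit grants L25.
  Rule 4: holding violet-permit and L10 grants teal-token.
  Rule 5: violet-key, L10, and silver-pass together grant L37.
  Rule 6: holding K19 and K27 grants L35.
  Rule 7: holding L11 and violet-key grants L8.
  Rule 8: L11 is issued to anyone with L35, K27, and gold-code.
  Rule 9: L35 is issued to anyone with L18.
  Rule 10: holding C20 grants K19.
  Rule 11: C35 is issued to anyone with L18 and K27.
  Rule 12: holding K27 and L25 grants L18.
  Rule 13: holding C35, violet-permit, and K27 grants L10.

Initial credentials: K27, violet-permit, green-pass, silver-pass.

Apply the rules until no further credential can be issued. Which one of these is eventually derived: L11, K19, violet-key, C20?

L11

Holding violet-permit grants L25 (Rule 3).
Holding K27 and L25 grants L18 (Rule 12).
Holding L18 grants L35 (Rule 9).
Holding L18 and K27 grants C35 (Rule 11).
Holding C35, violet-permit, and K27 grants L10 (Rule 13).
Holding L10 and L18 grants gold-code (Rule 1).
Holding L35, K27, and gold-code grants L11 (Rule 8).
violet-key would need L37, gold-code, and green-pass (Rule 2), but L37 is never granted. No rule produces C20, and it is not given. K19 would need C20 (Rule 10), but C20 is never granted.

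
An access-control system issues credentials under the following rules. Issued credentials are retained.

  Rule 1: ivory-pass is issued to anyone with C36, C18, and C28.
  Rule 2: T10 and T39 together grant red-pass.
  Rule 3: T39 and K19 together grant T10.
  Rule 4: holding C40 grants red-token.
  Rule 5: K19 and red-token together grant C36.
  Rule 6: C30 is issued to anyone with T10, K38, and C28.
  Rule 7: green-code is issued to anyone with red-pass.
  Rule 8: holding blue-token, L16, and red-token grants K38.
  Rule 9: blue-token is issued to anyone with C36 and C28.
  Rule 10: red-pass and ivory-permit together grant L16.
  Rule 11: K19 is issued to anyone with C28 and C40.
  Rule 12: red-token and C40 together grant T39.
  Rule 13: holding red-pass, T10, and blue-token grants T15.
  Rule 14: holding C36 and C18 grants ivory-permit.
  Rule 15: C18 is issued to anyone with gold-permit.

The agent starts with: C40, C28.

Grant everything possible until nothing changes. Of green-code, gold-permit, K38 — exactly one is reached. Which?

green-code

Holding C28 and C40 grants K19 (Rule 11).
Holding C40 grants red-token (Rule 4).
Holding red-token and C40 grants T39 (Rule 12).
Holding T39 and K19 grants T10 (Rule 3).
Holding T10 and T39 grants red-pass (Rule 2).
Holding red-pass grants green-code (Rule 7).
K38 would need blue-token, L16, and red-token (Rule 8), but L16 is never granted. No rule produces gold-permit, and it is not given.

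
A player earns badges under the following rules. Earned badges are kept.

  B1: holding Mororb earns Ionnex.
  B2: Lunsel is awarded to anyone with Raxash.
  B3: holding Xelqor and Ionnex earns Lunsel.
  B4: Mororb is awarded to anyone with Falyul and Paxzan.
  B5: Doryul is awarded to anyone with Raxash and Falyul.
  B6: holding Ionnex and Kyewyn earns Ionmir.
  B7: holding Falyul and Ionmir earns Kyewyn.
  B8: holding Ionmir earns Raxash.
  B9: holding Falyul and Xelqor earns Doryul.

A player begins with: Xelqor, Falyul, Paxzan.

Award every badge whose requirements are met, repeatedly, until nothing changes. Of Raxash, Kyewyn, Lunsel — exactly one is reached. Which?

Lunsel

With Falyul and Paxzan, Mororb is earned (B4).
With Mororb, Ionnex is earned (B1).
With Xelqor and Ionnex, Lunsel is earned (B3).
Raxash would need Ionmir (B8), but Ionmir is never earned. Kyewyn would need Falyul and Ionmir (B7), but Ionmir is never earned.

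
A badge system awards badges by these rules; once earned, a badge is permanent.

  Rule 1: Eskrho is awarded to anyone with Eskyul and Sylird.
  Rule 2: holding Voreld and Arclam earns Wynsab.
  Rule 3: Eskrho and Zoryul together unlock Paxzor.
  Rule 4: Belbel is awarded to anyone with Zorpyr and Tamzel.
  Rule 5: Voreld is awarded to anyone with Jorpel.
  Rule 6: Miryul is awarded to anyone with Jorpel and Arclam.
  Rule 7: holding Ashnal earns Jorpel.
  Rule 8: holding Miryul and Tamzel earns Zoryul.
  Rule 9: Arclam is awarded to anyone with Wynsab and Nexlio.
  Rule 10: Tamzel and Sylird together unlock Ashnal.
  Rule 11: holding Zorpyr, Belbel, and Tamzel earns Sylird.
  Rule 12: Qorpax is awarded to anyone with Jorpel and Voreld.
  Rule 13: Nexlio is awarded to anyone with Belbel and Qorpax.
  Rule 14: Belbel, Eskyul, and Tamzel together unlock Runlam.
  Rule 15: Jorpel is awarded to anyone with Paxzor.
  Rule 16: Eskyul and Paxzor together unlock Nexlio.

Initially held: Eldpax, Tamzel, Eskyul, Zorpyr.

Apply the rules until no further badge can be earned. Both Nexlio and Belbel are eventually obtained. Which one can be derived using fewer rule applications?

Belbel

Belbel: With Zorpyr and Tamzel, Belbel is earned (Rule 4). [1 rule application]
Nexlio: With Zorpyr and Tamzel, Belbel is earned (Rule 4). With Zorpyr, Belbel, and Tamzel, Sylird is earned (Rule 11). With Tamzel and Sylird, Ashnal is earned (Rule 10). With Ashnal, Jorpel is earned (Rule 7). With Jorpel, Voreld is earned (Rule 5). With Jorpel and Voreld, Qorpax is earned (Rule 12). With Belbel and Qorpax, Nexlio is earned (Rule 13). [7 rule applications]
Belbel needs fewer.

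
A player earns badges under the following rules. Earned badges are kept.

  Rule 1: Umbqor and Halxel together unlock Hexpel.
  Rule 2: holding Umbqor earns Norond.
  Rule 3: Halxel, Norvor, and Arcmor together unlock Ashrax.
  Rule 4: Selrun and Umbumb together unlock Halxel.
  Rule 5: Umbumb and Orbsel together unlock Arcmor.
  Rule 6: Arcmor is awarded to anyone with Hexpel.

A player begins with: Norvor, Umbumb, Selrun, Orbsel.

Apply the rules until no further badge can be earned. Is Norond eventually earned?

Norond would need Umbqor (Rule 2), but Umbqor is never earned.

No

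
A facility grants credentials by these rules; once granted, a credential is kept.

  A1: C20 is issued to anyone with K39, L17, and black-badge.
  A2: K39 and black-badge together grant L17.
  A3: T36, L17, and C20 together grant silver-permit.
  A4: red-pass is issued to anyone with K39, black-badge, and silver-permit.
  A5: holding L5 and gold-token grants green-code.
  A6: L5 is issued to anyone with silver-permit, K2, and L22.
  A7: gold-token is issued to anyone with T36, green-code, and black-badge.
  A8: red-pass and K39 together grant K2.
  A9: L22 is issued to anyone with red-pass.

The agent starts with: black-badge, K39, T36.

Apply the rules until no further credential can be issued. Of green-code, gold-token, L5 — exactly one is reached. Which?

Holding K39 and black-badge grants L17 (A2).
Holding K39, L17, and black-badge grants C20 (A1).
Holding T36, L17, and C20 grants silver-permit (A3).
Holding K39, black-badge, and silver-permit grants red-pass (A4).
Holding red-pass and K39 grants K2 (A8).
Holding red-pass grants L22 (A9).
Holding silver-permit, K2, and L22 grants L5 (A6).
gold-token would need T36, green-code, and black-badge (A7), but green-code is never granted. green-code would need L5 and gold-token (A5), but gold-token is never granted.

L5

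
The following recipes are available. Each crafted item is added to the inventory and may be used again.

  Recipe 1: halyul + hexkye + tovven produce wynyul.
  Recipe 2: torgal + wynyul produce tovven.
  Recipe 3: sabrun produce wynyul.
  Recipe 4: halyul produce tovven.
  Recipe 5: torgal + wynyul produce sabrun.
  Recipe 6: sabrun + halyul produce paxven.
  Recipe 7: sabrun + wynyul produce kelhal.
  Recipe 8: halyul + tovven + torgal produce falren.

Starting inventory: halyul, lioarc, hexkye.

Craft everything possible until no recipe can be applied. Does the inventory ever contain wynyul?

halyul → tovven (Recipe 4).
Using Recipe 1, halyul, hexkye, and tovven make wynyul.

Yes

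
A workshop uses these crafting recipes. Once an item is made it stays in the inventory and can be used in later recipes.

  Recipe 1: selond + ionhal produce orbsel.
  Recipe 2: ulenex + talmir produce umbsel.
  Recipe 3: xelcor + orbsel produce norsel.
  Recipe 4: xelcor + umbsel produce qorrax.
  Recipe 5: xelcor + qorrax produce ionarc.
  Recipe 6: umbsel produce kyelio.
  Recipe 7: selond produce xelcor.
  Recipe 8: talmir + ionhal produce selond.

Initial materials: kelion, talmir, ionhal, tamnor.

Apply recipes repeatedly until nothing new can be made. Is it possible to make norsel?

talmir + ionhal → selond (Recipe 8).
Using Recipe 7, selond makes xelcor.
selond + ionhal → orbsel (Recipe 1).
xelcor + orbsel → norsel (Recipe 3).

Yes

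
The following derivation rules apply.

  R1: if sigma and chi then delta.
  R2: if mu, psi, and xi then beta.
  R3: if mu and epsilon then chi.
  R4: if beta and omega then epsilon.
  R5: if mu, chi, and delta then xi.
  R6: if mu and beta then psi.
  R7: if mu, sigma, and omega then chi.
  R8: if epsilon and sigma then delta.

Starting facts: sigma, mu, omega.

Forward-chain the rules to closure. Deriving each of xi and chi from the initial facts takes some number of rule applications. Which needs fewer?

chi

chi: mu, sigma, and omega hold, so chi follows (R7). [1 rule application]
xi: From mu, sigma, and omega, R7 gives chi. sigma and chi hold, so delta follows (R1). From mu, chi, and delta, R5 gives xi. [3 rule applications]
chi needs fewer.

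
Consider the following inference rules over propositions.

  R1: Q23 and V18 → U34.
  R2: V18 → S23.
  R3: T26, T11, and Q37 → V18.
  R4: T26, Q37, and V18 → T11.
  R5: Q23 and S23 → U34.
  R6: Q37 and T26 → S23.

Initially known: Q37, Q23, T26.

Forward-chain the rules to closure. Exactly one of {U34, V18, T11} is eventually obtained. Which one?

U34

From Q37 and T26, R6 gives S23.
Q23 and S23 hold, so U34 follows (R5).
V18 would need T26, T11, and Q37 (R3), but T11 is never established. T11 would need T26, Q37, and V18 (R4), but V18 is never established.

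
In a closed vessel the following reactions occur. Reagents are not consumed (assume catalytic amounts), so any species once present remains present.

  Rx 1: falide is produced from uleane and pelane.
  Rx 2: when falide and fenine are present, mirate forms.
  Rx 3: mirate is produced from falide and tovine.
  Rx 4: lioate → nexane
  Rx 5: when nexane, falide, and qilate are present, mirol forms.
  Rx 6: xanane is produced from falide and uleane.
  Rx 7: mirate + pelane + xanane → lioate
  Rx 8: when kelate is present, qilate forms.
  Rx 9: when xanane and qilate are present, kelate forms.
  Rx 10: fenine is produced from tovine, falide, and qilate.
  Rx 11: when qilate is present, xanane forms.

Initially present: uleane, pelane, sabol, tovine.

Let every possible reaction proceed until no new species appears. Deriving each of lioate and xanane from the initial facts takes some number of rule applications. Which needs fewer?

xanane: uleane and pelane present → falide forms (Rx 1). falide and uleane present → xanane forms (Rx 6). [2 rule applications]
lioate: uleane and pelane present → falide forms (Rx 1). falide and tovine present → mirate forms (Rx 3). falide and uleane present → xanane forms (Rx 6). mirate, pelane, and xanane present → lioate forms (Rx 7). [4 rule applications]
xanane needs fewer.

xanane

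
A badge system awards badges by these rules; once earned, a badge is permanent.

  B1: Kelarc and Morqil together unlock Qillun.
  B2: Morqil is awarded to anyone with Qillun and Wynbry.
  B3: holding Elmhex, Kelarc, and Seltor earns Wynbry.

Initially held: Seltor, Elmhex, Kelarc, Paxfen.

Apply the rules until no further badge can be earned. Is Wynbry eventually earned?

Yes

With Elmhex, Kelarc, and Seltor, Wynbry is earned (B3).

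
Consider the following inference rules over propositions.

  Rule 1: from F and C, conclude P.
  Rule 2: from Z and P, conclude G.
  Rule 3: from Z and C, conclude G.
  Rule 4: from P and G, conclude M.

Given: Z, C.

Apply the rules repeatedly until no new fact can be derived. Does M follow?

No

M would need P and G (Rule 4), but P is never established.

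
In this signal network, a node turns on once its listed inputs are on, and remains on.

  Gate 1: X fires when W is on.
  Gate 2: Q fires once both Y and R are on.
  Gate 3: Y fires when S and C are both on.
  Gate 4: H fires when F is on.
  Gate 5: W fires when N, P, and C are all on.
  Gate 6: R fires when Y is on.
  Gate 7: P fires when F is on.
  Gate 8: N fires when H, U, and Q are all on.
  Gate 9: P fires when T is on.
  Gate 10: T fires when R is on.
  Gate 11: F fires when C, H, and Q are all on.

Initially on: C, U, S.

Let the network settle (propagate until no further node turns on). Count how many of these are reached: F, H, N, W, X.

0

F would need C, H, and Q (Gate 11), but H never turns on.
H would need F (Gate 4), but F never turns on.
N would need H, U, and Q (Gate 8), but H never turns on.
W would need N, P, and C (Gate 5), but N never turns on.
X would need W (Gate 1), but W never turns on.
None of the 5 are reached.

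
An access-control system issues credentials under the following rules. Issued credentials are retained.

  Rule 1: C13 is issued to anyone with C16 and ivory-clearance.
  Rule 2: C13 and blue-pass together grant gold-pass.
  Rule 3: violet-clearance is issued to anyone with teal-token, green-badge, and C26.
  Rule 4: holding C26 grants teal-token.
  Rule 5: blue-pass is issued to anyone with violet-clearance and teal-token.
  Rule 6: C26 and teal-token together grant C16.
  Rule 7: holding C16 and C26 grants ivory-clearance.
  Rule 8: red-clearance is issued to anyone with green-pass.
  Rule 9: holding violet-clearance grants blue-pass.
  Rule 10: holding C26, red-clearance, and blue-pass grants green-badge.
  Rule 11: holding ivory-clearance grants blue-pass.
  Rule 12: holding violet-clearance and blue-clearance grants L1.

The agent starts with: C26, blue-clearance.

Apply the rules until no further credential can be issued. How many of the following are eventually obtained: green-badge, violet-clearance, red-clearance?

0

green-badge would need C26, red-clearance, and blue-pass (Rule 10), but red-clearance is never granted.
violet-clearance would need teal-token, green-badge, and C26 (Rule 3), but green-badge is never granted.
red-clearance would need green-pass (Rule 8), but green-pass is never granted.
None of the 3 are reached.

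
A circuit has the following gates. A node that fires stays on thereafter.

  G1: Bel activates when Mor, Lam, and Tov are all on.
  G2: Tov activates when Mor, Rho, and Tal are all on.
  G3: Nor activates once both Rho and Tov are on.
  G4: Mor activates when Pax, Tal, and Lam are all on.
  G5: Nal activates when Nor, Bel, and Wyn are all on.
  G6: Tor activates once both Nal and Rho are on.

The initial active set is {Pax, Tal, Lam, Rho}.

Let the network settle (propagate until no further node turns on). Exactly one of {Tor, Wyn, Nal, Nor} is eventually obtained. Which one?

Nor

G4: Pax, Tal, and Lam on → Mor on.
G2: Mor, Rho, and Tal on → Tov on.
G3: Rho and Tov on → Nor on.
No rule produces Wyn, and it is not given. Tor would need Nal and Rho (G6), but Nal never turns on. Nal would need Nor, Bel, and Wyn (G5), but Wyn never turns on.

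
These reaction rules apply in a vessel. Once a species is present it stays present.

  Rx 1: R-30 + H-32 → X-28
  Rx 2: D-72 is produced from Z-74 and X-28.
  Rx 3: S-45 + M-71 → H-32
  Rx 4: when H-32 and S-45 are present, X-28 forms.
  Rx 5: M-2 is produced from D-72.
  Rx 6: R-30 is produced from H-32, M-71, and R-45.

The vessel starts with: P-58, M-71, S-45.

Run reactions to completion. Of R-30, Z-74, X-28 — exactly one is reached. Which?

S-45 and M-71 present → H-32 forms (Rx 3).
H-32 and S-45 present → X-28 forms (Rx 4).
R-30 would need H-32, M-71, and R-45 (Rx 6), but R-45 never forms. No rule produces Z-74, and it is not given.

X-28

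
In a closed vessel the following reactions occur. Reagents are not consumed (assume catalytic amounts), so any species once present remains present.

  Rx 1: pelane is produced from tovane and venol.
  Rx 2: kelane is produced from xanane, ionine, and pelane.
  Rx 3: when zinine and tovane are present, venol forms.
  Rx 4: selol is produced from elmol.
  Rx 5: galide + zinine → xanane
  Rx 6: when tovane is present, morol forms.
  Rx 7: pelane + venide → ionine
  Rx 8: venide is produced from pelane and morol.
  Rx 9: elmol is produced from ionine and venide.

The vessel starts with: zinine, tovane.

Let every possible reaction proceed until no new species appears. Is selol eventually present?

zinine and tovane present → venol forms (Rx 3).
tovane present → morol forms (Rx 6).
tovane and venol present → pelane forms (Rx 1).
pelane and morol present → venide forms (Rx 8).
pelane and venide present → ionine forms (Rx 7).
ionine and venide present → elmol forms (Rx 9).
elmol present → selol forms (Rx 4).

Yes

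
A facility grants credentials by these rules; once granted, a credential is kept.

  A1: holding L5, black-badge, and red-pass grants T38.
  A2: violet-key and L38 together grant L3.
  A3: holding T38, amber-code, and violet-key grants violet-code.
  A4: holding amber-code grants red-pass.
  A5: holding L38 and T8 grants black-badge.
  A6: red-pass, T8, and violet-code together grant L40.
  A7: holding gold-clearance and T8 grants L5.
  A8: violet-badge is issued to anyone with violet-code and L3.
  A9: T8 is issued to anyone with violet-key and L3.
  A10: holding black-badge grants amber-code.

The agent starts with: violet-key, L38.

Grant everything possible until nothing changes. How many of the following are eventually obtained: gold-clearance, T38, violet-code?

0

No rule produces gold-clearance, and it is not given.
T38 would need L5, black-badge, and red-pass (A1), but L5 is never granted.
violet-code would need T38, amber-code, and violet-key (A3), but T38 is never granted.
None of the 3 are reached.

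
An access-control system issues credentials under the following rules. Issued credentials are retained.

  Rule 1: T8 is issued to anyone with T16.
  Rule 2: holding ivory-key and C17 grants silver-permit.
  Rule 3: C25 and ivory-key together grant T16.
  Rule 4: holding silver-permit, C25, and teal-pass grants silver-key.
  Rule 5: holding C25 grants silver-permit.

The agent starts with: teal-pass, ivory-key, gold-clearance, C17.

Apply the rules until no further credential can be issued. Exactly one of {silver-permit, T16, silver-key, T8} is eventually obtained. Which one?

Holding ivory-key and C17 grants silver-permit (Rule 2).
T8 would need T16 (Rule 1), but T16 is never granted. silver-key would need silver-permit, C25, and teal-pass (Rule 4), but C25 is never granted. T16 would need C25 and ivory-key (Rule 3), but C25 is never granted.

silver-permit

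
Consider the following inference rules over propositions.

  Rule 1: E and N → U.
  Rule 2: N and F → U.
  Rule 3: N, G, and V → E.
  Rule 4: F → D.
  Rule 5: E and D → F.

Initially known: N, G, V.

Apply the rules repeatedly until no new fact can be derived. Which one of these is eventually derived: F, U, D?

From N, G, and V, Rule 3 gives E.
From E and N, Rule 1 gives U.
D would need F (Rule 4), but F is never established. F would need E and D (Rule 5), but D is never established.

U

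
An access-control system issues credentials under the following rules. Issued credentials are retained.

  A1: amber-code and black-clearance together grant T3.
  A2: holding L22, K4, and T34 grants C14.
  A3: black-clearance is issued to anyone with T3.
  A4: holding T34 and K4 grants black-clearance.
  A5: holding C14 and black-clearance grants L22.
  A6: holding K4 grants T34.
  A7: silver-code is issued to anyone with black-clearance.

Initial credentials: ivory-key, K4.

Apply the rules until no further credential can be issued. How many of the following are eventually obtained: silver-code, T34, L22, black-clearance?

Holding K4 grants T34 (A6).
Holding T34 and K4 grants black-clearance (A4).
Holding black-clearance grants silver-code (A7).
silver-code: reached.
T34: reached.
L22 would need C14 and black-clearance (A5), but C14 is never granted.
black-clearance: reached.
Reached: silver-code, T34, and black-clearance — 3 of the 4.

3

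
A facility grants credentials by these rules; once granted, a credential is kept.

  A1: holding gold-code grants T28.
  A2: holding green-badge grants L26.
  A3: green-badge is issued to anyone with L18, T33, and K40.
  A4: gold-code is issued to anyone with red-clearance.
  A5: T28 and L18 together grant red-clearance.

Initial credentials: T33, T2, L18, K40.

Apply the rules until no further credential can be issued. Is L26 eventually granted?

Holding L18, T33, and K40 grants green-badge (A3).
Holding green-badge grants L26 (A2).

Yes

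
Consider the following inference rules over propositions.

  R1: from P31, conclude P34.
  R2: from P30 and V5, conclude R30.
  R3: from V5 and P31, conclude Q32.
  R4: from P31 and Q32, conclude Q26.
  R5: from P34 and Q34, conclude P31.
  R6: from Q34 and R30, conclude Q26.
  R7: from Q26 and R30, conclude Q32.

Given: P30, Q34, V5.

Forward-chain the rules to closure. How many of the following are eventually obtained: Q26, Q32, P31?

From P30 and V5, R2 gives R30.
Q34 and R30 hold, so Q26 follows (R6).
From Q26 and R30, R7 gives Q32.
Q26: reached.
Q32: reached.
P31 would need P34 and Q34 (R5), but P34 is never established.
Reached: Q26 and Q32 — 2 of the 3.

2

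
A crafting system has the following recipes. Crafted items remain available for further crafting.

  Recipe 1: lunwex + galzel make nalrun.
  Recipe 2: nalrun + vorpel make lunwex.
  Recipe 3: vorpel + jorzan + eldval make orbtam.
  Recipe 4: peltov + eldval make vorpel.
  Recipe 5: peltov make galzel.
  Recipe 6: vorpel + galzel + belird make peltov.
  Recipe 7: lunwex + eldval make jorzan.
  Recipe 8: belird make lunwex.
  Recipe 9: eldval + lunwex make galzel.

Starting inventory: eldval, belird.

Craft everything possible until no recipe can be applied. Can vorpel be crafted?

vorpel would need peltov and eldval (Recipe 4), but peltov is never obtained.

No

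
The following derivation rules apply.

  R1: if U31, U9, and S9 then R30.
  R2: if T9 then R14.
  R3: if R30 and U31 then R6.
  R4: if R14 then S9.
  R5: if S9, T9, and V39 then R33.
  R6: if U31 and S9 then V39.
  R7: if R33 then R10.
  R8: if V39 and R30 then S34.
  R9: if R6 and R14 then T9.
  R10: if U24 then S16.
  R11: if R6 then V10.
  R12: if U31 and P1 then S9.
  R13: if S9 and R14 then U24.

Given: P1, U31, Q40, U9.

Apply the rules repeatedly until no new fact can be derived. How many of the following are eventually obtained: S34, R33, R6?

U31 and P1 hold, so S9 follows (R12).
From U31, U9, and S9, R1 gives R30.
From U31 and S9, R6 gives V39.
V39 and R30 hold, so S34 follows (R8).
From R30 and U31, R3 gives R6.
S34: reached.
R33 would need S9, T9, and V39 (R5), but T9 is never established.
R6: reached.
Reached: S34 and R6 — 2 of the 3.

2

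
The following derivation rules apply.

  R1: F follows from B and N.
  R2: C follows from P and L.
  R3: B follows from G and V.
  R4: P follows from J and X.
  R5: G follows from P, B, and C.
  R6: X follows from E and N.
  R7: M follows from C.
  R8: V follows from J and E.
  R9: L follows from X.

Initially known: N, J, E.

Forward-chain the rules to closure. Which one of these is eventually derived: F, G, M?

M

E and N hold, so X follows (R6).
X holds, so L follows (R9).
J and X hold, so P follows (R4).
From P and L, R2 gives C.
From C, R7 gives M.
G would need P, B, and C (R5), but B is never established. F would need B and N (R1), but B is never established.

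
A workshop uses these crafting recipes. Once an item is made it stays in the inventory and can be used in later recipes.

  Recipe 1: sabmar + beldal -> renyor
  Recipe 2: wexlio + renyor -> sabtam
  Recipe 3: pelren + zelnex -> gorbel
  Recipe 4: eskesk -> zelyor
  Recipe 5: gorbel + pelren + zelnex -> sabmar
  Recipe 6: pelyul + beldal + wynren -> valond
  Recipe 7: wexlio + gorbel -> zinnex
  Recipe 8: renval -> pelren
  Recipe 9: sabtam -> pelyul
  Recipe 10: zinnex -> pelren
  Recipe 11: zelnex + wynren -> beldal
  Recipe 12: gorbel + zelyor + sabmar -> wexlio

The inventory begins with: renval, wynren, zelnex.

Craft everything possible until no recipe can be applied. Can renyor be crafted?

Yes

Using Recipe 11, zelnex and wynren make beldal.
Using Recipe 8, renval makes pelren.
Using Recipe 3, pelren and zelnex make gorbel.
gorbel + pelren + zelnex -> sabmar (Recipe 5).
sabmar + beldal -> renyor (Recipe 1).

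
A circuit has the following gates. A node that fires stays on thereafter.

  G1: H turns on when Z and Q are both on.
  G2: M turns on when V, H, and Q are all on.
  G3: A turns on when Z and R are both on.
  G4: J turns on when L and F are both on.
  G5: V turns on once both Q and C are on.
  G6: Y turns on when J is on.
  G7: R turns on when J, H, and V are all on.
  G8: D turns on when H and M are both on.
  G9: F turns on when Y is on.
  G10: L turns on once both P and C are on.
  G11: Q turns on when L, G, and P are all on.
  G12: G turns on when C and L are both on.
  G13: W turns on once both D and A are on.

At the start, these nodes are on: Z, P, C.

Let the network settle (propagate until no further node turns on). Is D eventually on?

Yes

P and C are on, so L turns on (G10).
G12: C and L on → G on.
L, G, and P are on, so Q turns on (G11).
Z and Q are on, so H turns on (G1).
G5: Q and C on → V on.
V, H, and Q are on, so M turns on (G2).
G8: H and M on → D on.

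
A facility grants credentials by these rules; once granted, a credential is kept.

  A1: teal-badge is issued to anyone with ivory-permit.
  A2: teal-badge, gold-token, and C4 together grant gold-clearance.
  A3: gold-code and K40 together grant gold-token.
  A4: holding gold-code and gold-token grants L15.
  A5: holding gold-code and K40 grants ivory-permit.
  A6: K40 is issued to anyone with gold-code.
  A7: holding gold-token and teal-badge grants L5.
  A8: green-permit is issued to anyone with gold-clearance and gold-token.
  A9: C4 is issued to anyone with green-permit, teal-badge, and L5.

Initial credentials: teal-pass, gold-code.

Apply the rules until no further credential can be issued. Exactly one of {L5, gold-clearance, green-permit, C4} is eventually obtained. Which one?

Holding gold-code grants K40 (A6).
Holding gold-code and K40 grants gold-token (A3).
Holding gold-code and K40 grants ivory-permit (A5).
Holding ivory-permit grants teal-badge (A1).
Holding gold-token and teal-badge grants L5 (A7).
gold-clearance would need teal-badge, gold-token, and C4 (A2), but C4 is never granted. green-permit would need gold-clearance and gold-token (A8), but gold-clearance is never granted. C4 would need green-permit, teal-badge, and L5 (A9), but green-permit is never granted.

L5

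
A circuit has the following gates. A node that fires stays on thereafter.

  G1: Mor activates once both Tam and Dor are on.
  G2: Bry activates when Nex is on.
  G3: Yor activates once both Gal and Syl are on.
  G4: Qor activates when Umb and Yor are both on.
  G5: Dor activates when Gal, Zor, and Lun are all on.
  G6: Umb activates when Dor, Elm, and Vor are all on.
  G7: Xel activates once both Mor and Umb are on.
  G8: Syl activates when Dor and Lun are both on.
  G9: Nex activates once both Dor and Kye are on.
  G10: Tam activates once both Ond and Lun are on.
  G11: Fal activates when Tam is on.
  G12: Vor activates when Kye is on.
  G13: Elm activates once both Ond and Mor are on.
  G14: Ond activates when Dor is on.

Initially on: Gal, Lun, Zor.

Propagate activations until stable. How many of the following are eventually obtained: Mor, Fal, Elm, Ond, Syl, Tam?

Gal, Zor, and Lun are on, so Dor activates (G5).
Dor is on, so Ond activates (G14).
G8: Dor and Lun on → Syl on.
G10: Ond and Lun on → Tam on.
G1: Tam and Dor on → Mor on.
Tam is on, so Fal activates (G11).
G13: Ond and Mor on → Elm on.
Mor: reached.
Fal: reached.
Elm: reached.
Ond: reached.
Syl: reached.
Tam: reached.
All 6 are reached.

6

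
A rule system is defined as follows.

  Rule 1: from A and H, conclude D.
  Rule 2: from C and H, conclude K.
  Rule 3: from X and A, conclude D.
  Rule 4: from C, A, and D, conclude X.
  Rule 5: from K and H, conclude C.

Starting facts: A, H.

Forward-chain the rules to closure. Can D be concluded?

Yes

From A and H, Rule 1 gives D.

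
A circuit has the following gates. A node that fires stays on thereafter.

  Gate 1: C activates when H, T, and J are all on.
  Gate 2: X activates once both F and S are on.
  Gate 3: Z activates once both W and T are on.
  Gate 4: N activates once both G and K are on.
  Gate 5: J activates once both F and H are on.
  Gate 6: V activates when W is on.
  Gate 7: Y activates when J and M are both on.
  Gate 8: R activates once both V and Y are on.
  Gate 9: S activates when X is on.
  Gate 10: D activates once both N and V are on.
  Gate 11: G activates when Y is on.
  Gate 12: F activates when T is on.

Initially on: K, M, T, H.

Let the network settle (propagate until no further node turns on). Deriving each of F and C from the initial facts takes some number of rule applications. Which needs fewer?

F

F: T is on, so F activates (Gate 12). [1 rule application]
C: T is on, so F activates (Gate 12). F and H are on, so J activates (Gate 5). Gate 1: H, T, and J on → C on. [3 rule applications]
F needs fewer.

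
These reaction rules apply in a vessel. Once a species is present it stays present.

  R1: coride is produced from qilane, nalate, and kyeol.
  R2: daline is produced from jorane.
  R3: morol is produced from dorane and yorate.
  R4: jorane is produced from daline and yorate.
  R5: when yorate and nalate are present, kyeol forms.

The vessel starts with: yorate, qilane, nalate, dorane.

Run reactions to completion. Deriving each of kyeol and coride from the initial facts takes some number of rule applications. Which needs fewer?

kyeol

kyeol: yorate and nalate present → kyeol forms (R5). [1 rule application]
coride: yorate and nalate present → kyeol forms (R5). qilane, nalate, and kyeol present → coride forms (R1). [2 rule applications]
kyeol needs fewer.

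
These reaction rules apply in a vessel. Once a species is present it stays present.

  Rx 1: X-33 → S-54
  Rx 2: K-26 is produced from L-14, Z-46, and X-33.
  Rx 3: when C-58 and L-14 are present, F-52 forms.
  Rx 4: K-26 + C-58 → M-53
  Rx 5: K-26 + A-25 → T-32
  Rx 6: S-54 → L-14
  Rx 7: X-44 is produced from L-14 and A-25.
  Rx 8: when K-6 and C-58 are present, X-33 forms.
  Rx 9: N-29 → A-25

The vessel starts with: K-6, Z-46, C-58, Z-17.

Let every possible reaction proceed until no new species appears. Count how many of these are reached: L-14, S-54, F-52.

3

K-6 and C-58 present → X-33 forms (Rx 8).
X-33 present → S-54 forms (Rx 1).
S-54 present → L-14 forms (Rx 6).
C-58 and L-14 present → F-52 forms (Rx 3).
L-14: reached.
S-54: reached.
F-52: reached.
All 3 are reached.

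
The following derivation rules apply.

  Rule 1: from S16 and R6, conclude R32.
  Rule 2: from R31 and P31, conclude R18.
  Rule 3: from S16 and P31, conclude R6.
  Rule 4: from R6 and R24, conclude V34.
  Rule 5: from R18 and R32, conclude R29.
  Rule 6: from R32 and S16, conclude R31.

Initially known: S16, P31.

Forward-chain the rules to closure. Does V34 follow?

V34 would need R6 and R24 (Rule 4), but R24 is never established.

No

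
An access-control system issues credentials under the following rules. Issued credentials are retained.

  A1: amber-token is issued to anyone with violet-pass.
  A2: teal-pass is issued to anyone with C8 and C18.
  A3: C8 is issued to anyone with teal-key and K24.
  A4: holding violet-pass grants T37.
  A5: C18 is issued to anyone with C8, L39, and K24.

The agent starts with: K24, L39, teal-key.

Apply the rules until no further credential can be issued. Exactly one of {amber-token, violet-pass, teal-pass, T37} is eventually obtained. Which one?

Holding teal-key and K24 grants C8 (A3).
Holding C8, L39, and K24 grants C18 (A5).
Holding C8 and C18 grants teal-pass (A2).
T37 would need violet-pass (A4), but violet-pass is never granted. amber-token would need violet-pass (A1), but violet-pass is never granted. No rule produces violet-pass, and it is not given.

teal-pass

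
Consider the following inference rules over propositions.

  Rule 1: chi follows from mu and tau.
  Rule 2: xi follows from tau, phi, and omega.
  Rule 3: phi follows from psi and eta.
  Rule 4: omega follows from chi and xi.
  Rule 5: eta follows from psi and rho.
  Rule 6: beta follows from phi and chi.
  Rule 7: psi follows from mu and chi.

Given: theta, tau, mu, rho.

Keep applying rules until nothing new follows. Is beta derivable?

mu and tau hold, so chi follows (Rule 1).
From mu and chi, Rule 7 gives psi.
From psi and rho, Rule 5 gives eta.
From psi and eta, Rule 3 gives phi.
phi and chi hold, so beta follows (Rule 6).

Yes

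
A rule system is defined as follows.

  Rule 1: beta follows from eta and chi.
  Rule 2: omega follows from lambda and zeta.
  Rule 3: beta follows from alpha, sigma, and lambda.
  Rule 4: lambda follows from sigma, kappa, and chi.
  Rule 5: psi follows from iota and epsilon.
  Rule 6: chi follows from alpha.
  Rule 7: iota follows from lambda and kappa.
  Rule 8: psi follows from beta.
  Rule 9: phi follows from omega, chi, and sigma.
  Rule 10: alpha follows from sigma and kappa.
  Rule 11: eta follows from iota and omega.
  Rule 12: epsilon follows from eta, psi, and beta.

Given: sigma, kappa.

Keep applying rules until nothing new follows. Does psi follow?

Yes

From sigma and kappa, Rule 10 gives alpha.
From alpha, Rule 6 gives chi.
sigma, kappa, and chi hold, so lambda follows (Rule 4).
alpha, sigma, and lambda hold, so beta follows (Rule 3).
beta holds, so psi follows (Rule 8).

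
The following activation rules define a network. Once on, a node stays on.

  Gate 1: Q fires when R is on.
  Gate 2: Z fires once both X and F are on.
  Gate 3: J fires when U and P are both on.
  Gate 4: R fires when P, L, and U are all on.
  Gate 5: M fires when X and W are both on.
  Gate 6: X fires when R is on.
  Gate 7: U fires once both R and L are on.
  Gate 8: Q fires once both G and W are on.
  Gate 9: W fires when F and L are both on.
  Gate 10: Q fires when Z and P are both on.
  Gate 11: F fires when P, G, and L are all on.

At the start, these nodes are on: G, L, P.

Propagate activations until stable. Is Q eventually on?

Yes

P, G, and L are on, so F fires (Gate 11).
Gate 9: F and L on → W on.
Gate 8: G and W on → Q on.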